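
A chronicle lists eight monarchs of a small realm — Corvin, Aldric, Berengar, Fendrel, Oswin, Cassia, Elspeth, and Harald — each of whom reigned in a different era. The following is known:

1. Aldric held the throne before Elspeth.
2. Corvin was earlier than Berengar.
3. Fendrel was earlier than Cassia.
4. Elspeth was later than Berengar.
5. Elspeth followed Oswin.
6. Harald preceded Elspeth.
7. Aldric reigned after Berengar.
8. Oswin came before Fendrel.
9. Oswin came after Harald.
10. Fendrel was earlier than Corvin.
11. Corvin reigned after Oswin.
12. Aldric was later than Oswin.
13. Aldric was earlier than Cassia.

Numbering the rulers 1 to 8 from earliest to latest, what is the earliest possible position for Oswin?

Harald must come before Oswin — 1 forced predecessor.
Nothing else is forced ahead of Oswin, so their earliest slot is position 1 + 1 = 2.

2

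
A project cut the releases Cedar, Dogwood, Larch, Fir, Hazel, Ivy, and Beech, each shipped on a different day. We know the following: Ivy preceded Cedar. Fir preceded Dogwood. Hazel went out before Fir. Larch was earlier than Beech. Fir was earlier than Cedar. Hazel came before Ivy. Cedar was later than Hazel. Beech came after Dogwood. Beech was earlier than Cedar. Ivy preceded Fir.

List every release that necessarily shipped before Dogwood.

Directly stated before Dogwood: Fir.
Hazel reaches Dogwood via Hazel → Fir → Dogwood.
Ivy reaches Dogwood via Ivy → Fir → Dogwood.
No chain forces Cedar (or any of the others) ahead of Dogwood.

Fir, Hazel, Ivy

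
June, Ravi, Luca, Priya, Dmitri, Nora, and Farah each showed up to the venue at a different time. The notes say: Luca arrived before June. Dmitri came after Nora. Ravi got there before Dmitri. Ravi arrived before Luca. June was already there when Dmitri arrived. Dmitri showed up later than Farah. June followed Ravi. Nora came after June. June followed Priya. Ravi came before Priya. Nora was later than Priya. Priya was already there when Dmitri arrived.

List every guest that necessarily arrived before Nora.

Directly stated before Nora: June and Priya.
Luca reaches Nora via Luca → June → Nora.
Ravi reaches Nora via Ravi → June → Nora.
No chain forces Farah (or any of the others) ahead of Nora.

June, Luca, Priya, Ravi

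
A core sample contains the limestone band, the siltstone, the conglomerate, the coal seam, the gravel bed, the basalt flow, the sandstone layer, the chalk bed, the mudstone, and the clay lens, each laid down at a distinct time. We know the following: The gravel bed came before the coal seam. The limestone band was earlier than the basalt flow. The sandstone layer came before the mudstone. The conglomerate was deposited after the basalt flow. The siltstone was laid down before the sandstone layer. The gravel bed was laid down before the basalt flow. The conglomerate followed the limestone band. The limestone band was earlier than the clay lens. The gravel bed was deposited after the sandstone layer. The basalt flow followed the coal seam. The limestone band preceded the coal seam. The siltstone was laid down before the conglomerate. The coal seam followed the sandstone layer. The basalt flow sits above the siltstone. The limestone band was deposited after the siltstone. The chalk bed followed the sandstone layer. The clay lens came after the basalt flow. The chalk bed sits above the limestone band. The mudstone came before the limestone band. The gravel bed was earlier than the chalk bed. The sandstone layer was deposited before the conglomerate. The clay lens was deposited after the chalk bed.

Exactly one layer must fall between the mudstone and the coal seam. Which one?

Tracing the constraints gives the mudstone → the limestone band → the coal seam, so the limestone band sits after the mudstone and before the coal seam.
No other layer is forced both after the mudstone and before the coal seam.

the limestone band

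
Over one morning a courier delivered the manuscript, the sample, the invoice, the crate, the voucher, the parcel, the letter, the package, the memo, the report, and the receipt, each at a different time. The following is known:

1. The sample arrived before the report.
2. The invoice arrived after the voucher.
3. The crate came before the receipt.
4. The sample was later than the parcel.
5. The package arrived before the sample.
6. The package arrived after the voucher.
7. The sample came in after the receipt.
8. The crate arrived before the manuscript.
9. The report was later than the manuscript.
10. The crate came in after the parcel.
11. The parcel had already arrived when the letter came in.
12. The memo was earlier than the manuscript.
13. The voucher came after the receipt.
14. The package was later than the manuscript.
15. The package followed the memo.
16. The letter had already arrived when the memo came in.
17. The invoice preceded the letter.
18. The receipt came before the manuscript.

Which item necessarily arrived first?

The parcel has a chain of constraints placing it before every other item, so the parcel must be first.

the parcel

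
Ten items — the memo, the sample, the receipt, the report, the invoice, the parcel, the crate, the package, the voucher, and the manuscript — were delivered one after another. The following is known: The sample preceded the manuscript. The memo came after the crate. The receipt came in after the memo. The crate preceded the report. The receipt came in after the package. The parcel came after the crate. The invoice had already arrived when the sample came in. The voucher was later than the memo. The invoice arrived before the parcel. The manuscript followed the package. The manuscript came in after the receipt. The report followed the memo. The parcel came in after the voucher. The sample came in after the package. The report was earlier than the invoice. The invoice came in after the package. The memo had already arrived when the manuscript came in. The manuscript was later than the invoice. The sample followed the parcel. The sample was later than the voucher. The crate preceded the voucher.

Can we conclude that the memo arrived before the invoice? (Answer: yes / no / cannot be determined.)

yes

Chain the constraints: the memo → the report → the invoice. Each link is directly stated, so the memo comes before the invoice.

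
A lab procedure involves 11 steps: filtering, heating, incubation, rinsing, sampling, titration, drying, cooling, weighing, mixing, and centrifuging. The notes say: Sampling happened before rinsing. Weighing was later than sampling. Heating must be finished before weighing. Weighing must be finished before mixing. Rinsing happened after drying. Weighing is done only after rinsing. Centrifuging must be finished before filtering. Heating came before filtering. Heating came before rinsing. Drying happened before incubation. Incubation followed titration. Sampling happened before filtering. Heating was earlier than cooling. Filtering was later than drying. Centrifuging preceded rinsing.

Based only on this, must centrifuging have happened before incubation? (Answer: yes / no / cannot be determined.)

cannot be determined

No chain of stated constraints runs from centrifuging to incubation, and none runs from incubation to centrifuging either.
So the relative order of centrifuging and incubation is not fixed by the given facts.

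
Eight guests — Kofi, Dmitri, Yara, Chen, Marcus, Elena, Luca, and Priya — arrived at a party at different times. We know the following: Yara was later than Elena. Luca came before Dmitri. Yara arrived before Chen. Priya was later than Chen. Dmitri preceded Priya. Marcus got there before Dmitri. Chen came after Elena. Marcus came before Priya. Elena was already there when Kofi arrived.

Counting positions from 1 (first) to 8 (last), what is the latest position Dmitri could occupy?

Dmitri must come before Priya — 1 guest forced after them.
Everything else can be placed before Dmitri in some valid order, so Dmitri can sit as late as position 8 − 1 = 7.

7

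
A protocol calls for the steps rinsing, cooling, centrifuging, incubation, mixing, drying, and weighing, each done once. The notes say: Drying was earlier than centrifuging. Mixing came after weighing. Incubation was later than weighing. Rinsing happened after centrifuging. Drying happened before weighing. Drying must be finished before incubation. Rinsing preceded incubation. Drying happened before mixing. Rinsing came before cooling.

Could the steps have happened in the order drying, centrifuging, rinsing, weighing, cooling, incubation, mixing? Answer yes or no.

Check each stated constraint against the proposed order — e.g. drying is ahead of incubation; drying is ahead of mixing. Every pair is in the required order; nothing is violated.

yes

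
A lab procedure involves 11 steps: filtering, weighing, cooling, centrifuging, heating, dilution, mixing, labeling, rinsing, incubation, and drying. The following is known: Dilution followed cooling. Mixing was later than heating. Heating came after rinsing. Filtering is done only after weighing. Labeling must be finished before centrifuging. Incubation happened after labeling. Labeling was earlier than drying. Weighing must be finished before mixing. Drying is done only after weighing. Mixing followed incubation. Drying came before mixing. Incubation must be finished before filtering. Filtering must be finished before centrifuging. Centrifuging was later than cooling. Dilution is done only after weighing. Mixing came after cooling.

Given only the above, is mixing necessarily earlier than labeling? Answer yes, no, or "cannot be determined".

Tracing the constraints gives labeling → incubation → mixing, so labeling must come before mixing.
That means mixing cannot be before labeling.

no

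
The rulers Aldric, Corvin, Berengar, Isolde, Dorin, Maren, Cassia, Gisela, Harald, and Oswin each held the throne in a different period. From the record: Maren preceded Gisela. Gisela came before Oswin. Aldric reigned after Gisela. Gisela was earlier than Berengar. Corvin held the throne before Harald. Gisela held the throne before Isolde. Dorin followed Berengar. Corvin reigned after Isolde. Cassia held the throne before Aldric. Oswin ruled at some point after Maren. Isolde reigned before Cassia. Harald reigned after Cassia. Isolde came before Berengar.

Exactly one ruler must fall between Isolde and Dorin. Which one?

Berengar

Tracing the constraints gives Isolde → Berengar → Dorin, so Berengar sits after Isolde and before Dorin.
No other ruler is forced both after Isolde and before Dorin.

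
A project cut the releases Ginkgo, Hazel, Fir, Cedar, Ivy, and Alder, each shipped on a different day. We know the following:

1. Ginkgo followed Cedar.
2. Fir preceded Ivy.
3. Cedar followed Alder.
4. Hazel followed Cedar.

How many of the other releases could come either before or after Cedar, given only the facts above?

Forced before Cedar: Alder; forced after Cedar: Ginkgo and Hazel.
That leaves Fir and Ivy with no forced order relative to Cedar — 2.

2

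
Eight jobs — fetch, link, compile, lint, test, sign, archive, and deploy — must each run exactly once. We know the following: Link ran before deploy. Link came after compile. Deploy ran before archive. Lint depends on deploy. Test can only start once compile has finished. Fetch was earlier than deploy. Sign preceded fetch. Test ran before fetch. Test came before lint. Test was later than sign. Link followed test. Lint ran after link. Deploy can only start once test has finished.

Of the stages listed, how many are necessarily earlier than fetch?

Directly stated before fetch: sign and test.
Compile reaches fetch via compile → test → fetch.
That's compile, sign, and test — 3 in all.

3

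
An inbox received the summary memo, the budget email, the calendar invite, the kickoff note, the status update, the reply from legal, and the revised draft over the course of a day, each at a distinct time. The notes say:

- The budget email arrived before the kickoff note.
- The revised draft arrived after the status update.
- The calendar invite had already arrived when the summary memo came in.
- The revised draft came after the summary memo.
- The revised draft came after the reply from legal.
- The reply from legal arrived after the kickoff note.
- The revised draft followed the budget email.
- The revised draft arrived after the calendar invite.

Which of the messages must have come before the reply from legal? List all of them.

Directly stated before the reply from legal: the kickoff note.
The budget email reaches the reply from legal via the budget email → the kickoff note → the reply from legal.
No chain forces the summary memo (or any of the others) ahead of the reply from legal.

the budget email, the kickoff note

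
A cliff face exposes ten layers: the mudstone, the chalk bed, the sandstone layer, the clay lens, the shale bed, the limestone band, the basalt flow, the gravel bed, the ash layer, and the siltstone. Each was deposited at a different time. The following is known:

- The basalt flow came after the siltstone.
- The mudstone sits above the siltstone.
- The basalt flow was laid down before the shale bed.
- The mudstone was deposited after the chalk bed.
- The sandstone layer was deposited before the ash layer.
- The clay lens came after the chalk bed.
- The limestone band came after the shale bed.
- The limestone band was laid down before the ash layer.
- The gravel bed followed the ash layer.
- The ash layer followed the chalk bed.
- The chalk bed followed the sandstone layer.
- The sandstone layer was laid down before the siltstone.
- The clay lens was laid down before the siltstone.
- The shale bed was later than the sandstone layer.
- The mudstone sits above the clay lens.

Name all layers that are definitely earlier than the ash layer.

Directly stated before the ash layer: the chalk bed, the limestone band, and the sandstone layer.
The basalt flow reaches the ash layer via the basalt flow → the shale bed → the limestone band → the ash layer.
The clay lens reaches the ash layer via the clay lens → the siltstone → the basalt flow → the shale bed → the limestone band → the ash layer.
The shale bed reaches the ash layer via the shale bed → the limestone band → the ash layer.
Likewise the siltstone reaches the ash layer by chaining the stated constraints.
No chain forces the mudstone (or any of the others) ahead of the ash layer.

the basalt flow, the chalk bed, the clay lens, the limestone band, the sandstone layer, the shale bed, the siltstone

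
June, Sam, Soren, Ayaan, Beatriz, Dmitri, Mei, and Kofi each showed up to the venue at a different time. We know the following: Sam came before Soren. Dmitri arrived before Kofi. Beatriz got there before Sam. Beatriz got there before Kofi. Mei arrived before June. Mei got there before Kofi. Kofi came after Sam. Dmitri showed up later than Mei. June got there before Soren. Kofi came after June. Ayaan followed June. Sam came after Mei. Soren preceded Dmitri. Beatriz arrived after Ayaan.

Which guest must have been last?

Kofi

Every other guest has a chain of constraints placing them before Kofi, so Kofi is last.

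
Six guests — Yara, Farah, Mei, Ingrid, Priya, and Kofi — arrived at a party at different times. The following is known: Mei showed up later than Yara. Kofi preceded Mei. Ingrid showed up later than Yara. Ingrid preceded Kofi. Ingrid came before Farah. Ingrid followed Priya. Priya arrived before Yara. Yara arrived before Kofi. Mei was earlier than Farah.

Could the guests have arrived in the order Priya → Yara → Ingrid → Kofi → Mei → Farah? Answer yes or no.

yes

Check each stated constraint against the proposed order — e.g. Ingrid is ahead of Farah; Yara is ahead of Mei. Every pair is in the required order; nothing is violated.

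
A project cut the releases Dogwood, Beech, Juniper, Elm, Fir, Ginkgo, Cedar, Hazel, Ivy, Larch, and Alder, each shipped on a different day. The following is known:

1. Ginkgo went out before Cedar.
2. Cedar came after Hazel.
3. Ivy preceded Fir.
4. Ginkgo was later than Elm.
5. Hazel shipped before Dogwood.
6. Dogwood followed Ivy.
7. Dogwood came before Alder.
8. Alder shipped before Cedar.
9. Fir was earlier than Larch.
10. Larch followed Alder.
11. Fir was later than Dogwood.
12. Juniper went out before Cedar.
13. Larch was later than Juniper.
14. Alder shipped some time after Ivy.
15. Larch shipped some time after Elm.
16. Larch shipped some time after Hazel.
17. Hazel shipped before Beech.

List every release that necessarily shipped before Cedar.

Alder, Dogwood, Elm, Ginkgo, Hazel, Ivy, Juniper

Directly stated before Cedar: Alder, Ginkgo, Hazel, and Juniper.
Dogwood reaches Cedar via Dogwood → Alder → Cedar.
Elm reaches Cedar via Elm → Ginkgo → Cedar.
Ivy reaches Cedar via Ivy → Alder → Cedar.
No chain forces Larch (or any of the others) ahead of Cedar.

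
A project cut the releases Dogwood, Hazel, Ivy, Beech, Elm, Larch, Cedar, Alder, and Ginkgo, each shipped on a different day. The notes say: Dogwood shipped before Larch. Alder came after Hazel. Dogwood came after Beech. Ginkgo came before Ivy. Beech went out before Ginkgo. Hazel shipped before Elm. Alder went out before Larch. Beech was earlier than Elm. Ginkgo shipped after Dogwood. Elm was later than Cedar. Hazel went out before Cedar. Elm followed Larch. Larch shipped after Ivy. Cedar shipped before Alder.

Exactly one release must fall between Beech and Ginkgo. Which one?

Tracing the constraints gives Beech → Dogwood → Ginkgo, so Dogwood sits after Beech and before Ginkgo.
No other release is forced both after Beech and before Ginkgo.

Dogwood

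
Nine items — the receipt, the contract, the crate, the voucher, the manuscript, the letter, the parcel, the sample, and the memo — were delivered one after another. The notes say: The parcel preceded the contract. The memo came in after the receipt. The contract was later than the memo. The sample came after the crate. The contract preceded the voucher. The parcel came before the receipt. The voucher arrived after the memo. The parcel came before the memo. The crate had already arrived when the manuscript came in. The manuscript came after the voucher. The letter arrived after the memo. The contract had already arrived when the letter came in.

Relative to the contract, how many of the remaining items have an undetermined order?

Forced before the contract: the memo, the parcel, and the receipt; forced after the contract: the letter, the manuscript, and the voucher.
That leaves the crate and the sample with no forced order relative to the contract — 2.

2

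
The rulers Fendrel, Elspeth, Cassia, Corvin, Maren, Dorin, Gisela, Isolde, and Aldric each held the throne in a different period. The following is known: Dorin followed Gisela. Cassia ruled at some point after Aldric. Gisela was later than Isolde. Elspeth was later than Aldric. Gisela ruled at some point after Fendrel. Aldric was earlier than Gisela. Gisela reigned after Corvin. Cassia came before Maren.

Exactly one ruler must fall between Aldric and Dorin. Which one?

Tracing the constraints gives Aldric → Gisela → Dorin, so Gisela sits after Aldric and before Dorin.
No other ruler is forced both after Aldric and before Dorin.

Gisela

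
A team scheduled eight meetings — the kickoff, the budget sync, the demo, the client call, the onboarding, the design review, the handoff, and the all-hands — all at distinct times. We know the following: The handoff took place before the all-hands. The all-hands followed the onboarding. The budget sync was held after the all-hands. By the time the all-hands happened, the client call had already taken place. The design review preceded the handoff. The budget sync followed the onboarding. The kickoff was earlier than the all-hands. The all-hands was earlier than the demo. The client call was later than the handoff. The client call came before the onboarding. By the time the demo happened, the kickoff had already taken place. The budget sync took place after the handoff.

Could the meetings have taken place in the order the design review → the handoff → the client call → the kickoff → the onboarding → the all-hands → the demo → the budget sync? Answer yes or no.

yes

Check each stated constraint against the proposed order — e.g. the handoff is ahead of the all-hands; the handoff is ahead of the budget sync. Every pair is in the required order; nothing is violated.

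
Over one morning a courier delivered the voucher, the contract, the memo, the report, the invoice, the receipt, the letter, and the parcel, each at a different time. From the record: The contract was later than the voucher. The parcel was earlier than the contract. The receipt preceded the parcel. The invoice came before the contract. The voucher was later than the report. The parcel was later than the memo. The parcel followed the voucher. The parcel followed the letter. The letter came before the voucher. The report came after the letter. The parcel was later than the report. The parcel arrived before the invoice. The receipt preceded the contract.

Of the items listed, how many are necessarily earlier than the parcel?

Directly stated before the parcel: the letter, the memo, the receipt, the report, and the voucher.
No chain forces the invoice (or any of the others) ahead of the parcel.
That's the letter, the memo, the receipt, the report, and the voucher — 5 in all.

5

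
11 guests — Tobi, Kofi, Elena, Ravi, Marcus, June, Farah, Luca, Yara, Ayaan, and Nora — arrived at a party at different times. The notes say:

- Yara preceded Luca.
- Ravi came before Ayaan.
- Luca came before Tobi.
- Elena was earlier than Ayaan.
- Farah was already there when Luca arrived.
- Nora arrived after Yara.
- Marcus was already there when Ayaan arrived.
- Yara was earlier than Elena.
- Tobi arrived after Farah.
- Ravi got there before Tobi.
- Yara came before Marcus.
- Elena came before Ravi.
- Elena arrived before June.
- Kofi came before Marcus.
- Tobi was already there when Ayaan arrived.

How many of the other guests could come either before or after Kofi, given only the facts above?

Forced after Kofi: Ayaan and Marcus.
That leaves Elena, Farah, June, Luca, Nora, Ravi, Tobi, and Yara with no forced order relative to Kofi — 8.

8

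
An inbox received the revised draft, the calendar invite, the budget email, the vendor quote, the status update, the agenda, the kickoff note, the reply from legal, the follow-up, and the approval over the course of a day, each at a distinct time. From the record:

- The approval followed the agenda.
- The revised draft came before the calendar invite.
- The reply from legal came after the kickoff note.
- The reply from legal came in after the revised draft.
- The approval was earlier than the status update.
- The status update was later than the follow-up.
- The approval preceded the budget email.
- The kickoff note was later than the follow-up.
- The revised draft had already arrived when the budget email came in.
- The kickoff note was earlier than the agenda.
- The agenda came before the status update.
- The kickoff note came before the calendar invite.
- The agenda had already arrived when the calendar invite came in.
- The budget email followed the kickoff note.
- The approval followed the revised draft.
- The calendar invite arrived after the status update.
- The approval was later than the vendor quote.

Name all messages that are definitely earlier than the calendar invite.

Directly stated before the calendar invite: the agenda, the kickoff note, the revised draft, and the status update.
The approval reaches the calendar invite via the approval → the status update → the calendar invite.
The follow-up reaches the calendar invite via the follow-up → the status update → the calendar invite.
The vendor quote reaches the calendar invite via the vendor quote → the approval → the status update → the calendar invite.

the agenda, the approval, the follow-up, the kickoff note, the revised draft, the status update, the vendor quote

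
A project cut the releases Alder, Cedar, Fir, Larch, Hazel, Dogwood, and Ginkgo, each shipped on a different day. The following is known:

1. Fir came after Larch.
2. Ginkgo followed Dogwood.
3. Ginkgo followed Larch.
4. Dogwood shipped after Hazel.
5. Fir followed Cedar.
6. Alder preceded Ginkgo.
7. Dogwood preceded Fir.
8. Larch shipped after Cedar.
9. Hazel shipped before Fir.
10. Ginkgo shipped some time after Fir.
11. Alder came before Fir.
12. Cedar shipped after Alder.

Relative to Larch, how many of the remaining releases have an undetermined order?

Forced before Larch: Alder and Cedar; forced after Larch: Fir and Ginkgo.
That leaves Dogwood and Hazel with no forced order relative to Larch — 2.

2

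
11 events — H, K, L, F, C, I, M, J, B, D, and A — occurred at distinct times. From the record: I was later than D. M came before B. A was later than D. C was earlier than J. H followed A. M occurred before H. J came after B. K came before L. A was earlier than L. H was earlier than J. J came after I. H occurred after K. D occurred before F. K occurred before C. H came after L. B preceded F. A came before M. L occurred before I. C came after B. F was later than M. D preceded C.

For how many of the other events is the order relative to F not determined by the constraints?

Forced before F: A, B, D, and M.
That leaves C, H, I, J, K, and L with no forced order relative to F — 6.

6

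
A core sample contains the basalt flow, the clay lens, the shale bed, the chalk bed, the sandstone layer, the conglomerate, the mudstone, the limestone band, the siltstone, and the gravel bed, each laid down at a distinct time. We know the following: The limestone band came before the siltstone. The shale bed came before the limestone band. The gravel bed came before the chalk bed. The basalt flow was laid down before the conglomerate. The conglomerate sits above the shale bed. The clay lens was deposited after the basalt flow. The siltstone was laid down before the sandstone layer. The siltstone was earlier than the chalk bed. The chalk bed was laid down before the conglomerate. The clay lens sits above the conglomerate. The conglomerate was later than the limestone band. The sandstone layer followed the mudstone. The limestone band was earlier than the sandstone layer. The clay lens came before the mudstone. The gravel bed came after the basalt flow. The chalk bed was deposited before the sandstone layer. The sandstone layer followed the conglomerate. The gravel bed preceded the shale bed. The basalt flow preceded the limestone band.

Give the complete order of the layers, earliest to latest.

The constraints fix every adjacent pair, so only one ordering works:
the basalt flow → the gravel bed → the shale bed → the limestone band → the siltstone → the chalk bed → the conglomerate → the clay lens → the mudstone → the sandstone layer.

the basalt flow, the gravel bed, the shale bed, the limestone band, the siltstone, the chalk bed, the conglomerate, the clay lens, the mudstone, the sandstone layer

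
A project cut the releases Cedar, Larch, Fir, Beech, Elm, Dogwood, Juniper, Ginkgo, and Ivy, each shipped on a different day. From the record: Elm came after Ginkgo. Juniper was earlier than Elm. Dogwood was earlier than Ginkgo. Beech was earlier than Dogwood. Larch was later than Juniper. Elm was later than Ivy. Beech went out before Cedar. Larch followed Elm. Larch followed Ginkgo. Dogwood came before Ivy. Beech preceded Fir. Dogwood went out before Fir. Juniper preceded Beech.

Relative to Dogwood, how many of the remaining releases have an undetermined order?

1

Forced before Dogwood: Beech and Juniper; forced after Dogwood: Elm, Fir, Ginkgo, Ivy, and Larch.
That leaves Cedar with no forced order relative to Dogwood — 1.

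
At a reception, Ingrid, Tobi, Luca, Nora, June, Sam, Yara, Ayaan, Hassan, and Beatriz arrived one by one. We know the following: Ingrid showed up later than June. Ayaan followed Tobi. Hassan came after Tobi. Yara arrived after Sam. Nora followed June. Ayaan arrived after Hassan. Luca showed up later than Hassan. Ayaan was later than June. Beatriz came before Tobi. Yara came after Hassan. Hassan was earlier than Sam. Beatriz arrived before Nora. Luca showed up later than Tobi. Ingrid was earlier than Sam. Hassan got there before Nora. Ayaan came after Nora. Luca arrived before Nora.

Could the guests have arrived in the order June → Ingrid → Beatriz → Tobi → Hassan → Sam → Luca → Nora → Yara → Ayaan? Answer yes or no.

yes

Check each stated constraint against the proposed order — e.g. June is ahead of Nora; June is ahead of Ayaan. Every pair is in the required order; nothing is violated.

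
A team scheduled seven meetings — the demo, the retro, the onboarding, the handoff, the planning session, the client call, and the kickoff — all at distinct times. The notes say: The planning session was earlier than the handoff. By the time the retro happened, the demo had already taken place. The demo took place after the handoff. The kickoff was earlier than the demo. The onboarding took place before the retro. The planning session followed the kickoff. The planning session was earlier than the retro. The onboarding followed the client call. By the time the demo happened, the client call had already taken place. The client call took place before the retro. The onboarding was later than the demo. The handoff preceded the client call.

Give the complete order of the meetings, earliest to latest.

The constraints fix every adjacent pair, so only one ordering works:
the kickoff → the planning session → the handoff → the client call → the demo → the onboarding → the retro.

the kickoff, the planning session, the handoff, the client call, the demo, the onboarding, the retro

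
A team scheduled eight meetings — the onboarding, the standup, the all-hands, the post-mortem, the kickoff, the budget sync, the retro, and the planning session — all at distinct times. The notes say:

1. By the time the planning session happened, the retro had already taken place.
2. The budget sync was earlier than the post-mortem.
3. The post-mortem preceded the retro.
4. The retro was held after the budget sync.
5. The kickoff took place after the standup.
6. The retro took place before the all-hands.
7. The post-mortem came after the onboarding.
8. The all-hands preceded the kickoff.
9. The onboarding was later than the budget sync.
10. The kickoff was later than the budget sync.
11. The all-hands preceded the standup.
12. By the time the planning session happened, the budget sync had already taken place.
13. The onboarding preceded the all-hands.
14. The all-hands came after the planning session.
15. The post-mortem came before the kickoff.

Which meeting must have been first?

the budget sync

The budget sync has a chain of constraints placing it before every other meeting, so the budget sync must be first.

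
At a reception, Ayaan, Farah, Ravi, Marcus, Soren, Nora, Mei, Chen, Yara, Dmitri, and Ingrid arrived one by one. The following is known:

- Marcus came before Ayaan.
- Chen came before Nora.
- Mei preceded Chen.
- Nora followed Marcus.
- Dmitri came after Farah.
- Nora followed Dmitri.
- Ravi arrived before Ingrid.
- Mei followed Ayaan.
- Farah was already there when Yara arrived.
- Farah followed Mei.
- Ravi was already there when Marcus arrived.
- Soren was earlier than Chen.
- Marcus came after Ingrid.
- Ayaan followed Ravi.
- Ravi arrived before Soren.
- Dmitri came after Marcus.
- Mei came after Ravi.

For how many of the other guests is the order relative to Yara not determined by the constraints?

4

Forced before Yara: Ayaan, Farah, Ingrid, Marcus, Mei, and Ravi.
That leaves Chen, Dmitri, Nora, and Soren with no forced order relative to Yara — 4.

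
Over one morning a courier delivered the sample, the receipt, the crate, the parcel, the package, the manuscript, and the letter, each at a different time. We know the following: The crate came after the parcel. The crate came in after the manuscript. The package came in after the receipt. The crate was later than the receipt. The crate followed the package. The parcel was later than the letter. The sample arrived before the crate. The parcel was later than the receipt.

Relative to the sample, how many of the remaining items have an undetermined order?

5

Forced after the sample: the crate.
That leaves the letter, the manuscript, the package, the parcel, and the receipt with no forced order relative to the sample — 5.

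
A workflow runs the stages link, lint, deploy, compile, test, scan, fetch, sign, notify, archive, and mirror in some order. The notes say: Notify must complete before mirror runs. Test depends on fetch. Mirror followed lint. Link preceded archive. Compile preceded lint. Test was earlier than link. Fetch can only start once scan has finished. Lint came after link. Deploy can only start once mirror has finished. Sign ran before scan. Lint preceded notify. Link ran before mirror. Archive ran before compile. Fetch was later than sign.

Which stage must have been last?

deploy

Every other stage has a chain of constraints placing it before deploy, so deploy is last.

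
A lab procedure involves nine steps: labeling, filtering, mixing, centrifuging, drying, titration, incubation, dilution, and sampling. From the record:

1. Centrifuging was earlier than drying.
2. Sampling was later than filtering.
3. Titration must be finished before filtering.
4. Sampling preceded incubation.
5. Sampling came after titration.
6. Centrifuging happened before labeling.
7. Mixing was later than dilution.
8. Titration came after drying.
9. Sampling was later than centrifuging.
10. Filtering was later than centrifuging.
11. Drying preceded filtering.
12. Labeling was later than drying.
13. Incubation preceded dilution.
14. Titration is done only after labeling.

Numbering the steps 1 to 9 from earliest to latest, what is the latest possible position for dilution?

Dilution must come before mixing — 1 step forced after it.
Everything else can be placed before dilution in some valid order, so dilution can sit as late as position 9 − 1 = 8.

8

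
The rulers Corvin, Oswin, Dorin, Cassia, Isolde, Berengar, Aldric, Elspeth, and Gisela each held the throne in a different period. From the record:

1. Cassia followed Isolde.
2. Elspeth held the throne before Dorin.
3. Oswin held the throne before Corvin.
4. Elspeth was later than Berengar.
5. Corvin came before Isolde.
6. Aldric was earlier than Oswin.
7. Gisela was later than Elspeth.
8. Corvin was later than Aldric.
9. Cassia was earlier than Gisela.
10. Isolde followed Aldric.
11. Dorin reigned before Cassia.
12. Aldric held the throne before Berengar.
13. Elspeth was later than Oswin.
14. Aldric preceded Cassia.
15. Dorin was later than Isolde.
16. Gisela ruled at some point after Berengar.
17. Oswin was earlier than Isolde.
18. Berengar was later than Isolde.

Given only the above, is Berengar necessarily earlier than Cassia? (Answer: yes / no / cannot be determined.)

Chain the constraints: Berengar → Elspeth → Dorin → Cassia. Each link is directly stated, so Berengar comes before Cassia.

yes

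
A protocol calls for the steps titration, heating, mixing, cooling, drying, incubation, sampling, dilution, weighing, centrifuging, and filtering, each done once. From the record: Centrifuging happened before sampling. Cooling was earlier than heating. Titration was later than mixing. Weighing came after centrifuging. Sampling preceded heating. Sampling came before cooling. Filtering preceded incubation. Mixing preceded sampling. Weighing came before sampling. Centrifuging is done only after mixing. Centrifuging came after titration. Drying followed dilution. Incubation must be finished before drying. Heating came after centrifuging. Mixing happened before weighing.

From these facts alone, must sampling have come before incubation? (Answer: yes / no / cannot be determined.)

cannot be determined

No chain of stated constraints runs from sampling to incubation, and none runs from incubation to sampling either.
So the relative order of sampling and incubation is not fixed by the given facts.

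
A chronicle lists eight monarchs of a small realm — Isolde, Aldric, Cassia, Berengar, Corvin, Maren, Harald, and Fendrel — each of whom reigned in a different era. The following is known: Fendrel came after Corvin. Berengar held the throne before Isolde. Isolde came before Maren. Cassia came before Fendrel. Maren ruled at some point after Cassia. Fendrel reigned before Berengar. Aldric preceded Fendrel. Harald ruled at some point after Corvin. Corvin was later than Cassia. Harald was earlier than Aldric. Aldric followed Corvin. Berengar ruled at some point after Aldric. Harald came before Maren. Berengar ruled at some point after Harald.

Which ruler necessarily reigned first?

Cassia has a chain of constraints placing them before every other ruler, so Cassia must be first.

Cassia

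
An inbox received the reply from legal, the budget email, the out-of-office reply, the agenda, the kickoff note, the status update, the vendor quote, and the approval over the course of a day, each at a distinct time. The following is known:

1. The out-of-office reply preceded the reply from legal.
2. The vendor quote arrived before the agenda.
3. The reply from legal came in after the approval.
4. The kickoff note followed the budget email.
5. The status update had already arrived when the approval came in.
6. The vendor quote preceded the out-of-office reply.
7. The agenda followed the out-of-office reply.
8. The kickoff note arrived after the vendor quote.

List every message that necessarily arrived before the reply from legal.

the approval, the out-of-office reply, the status update, the vendor quote

Directly stated before the reply from legal: the approval and the out-of-office reply.
The status update reaches the reply from legal via the status update → the approval → the reply from legal.
The vendor quote reaches the reply from legal via the vendor quote → the out-of-office reply → the reply from legal.
No chain forces the budget email (or any of the others) ahead of the reply from legal.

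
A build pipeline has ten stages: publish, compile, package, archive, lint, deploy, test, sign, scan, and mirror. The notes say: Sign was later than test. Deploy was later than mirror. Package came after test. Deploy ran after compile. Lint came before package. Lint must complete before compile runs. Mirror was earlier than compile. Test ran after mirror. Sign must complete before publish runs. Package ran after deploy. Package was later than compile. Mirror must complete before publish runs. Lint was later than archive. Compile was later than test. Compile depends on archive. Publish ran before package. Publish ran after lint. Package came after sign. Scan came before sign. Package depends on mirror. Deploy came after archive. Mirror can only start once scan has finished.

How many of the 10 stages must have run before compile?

Directly stated before compile: archive, lint, mirror, and test.
Scan reaches compile via scan → mirror → compile.
No chain forces publish (or any of the others) ahead of compile.
That's archive, lint, mirror, scan, and test — 5 in all.

5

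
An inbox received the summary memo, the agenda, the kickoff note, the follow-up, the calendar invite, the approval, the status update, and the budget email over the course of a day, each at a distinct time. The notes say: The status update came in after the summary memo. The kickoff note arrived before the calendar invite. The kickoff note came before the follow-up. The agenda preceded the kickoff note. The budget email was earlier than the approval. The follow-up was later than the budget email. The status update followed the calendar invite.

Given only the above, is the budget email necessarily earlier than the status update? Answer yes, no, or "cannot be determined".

cannot be determined

No chain of stated constraints runs from the budget email to the status update, and none runs from the status update to the budget email either.
So the relative order of the budget email and the status update is not fixed by the given facts.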